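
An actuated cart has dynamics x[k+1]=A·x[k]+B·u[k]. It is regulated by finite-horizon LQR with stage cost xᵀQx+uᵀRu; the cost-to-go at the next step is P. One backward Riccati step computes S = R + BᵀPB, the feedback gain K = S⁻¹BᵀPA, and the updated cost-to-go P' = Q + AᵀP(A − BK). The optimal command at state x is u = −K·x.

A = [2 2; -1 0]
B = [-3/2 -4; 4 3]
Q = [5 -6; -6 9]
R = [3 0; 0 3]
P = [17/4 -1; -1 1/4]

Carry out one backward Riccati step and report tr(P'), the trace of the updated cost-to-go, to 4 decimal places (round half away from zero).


BᵀP = [-10.3750 2.5000; -20.0000 4.7500]
S = R + BᵀPB = [3 0; 0 3] + [25.5625 49.0000; 49.0000 94.2500] = [28.5625 49.0000; 49.0000 97.2500]
BᵀPA = [-23.2500 -20.7500; -44.7500 -40.0000]
K = S⁻¹·BᵀPA = [-0.1813 -0.1538; -0.3688 -0.3338]
A−BK = [0.2529 0.4340; 0.8317 1.6167]
AᵀP(A−BK) = [0.5307 0.4858; 0.4858 0.4559]
P' = Q + AᵀP(A−BK) = [5.5307 -5.5142; -5.5142 9.4559]
tr(P') = 14.9866

14.9866


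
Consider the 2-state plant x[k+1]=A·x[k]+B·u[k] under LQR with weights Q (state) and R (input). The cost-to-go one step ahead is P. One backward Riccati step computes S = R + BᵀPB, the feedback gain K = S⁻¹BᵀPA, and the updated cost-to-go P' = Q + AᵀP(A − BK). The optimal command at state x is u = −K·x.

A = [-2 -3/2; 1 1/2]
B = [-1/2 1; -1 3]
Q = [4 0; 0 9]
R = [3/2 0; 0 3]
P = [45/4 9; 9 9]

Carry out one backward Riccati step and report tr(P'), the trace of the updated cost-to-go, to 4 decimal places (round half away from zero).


23.1511

BᵀP = [-14.6250 -13.5000; 38.2500 36.0000]
S = R + BᵀPB = [3/2 0; 0 3] + [20.8125 -55.1250; -55.1250 146.2500] = [22.3125 -55.1250; -55.1250 149.2500]
BᵀPA = [15.7500 15.1875; -40.5000 -39.3750]
K = S⁻¹·BᵀPA = [0.4054 0.3301; -0.1216 -0.1419]
A−BK = [-1.6757 -1.1931; 1.7703 1.2558]
AᵀP(A−BK) = [6.6892 4.8041; 4.8041 3.4619]
P' = Q + AᵀP(A−BK) = [10.6892 4.8041; 4.8041 12.4619]
tr(P') = 23.1511


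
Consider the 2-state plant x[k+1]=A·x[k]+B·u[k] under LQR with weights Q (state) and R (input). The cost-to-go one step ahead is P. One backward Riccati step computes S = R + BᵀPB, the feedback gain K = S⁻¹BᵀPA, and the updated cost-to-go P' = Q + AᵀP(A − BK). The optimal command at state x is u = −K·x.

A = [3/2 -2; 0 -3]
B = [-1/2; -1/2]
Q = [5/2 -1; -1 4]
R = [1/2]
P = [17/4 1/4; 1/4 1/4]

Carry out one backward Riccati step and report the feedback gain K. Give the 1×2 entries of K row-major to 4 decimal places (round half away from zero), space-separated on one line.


BᵀP = [-2.2500 -0.2500]
S = R + BᵀPB = [1/2] + [1.2500] = [1.7500]
BᵀPA = [-3.3750 5.2500]
K = S⁻¹·BᵀPA = [-1.9286 3.0000]
A−BK = [0.5357 -0.5000; -0.9643 -1.5000]
AᵀP(A−BK) = [3.0536 -3.7500; -3.7500 6.5000]
P' = Q + AᵀP(A−BK) = [5.5536 -4.7500; -4.7500 10.5000]
tr(P') = 16.0536

-1.9286 3.0000


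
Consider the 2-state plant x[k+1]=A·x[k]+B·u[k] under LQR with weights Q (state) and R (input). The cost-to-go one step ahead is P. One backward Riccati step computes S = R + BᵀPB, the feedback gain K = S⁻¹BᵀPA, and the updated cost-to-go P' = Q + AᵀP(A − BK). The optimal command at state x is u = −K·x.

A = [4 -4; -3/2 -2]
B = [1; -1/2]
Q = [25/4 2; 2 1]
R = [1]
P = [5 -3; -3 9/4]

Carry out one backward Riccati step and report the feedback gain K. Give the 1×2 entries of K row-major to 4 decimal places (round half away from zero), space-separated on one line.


BᵀP = [6.5000 -4.1250]
S = R + BᵀPB = [1] + [8.5625] = [9.5625]
BᵀPA = [32.1875 -17.7500]
K = S⁻¹·BᵀPA = [3.3660 -1.8562]
A−BK = [0.6340 -2.1438; 0.1830 -2.9281]
AᵀP(A−BK) = [12.7190 -7.5033; -7.5033 8.0523]
P' = Q + AᵀP(A−BK) = [18.9690 -5.5033; -5.5033 9.0523]
tr(P') = 28.0212

3.3660 -1.8562


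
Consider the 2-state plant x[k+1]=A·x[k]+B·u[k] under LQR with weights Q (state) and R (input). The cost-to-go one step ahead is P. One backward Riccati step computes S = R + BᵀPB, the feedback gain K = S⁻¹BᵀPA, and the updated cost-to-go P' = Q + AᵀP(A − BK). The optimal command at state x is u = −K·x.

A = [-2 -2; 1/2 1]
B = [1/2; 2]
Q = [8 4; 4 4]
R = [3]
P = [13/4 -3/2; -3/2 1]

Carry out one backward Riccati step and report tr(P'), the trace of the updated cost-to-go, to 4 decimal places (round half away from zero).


BᵀP = [-1.3750 1.2500]
S = R + BᵀPB = [3] + [1.8125] = [4.8125]
BᵀPA = [3.3750 4.0000]
K = S⁻¹·BᵀPA = [0.7013 0.8312]
A−BK = [-2.3506 -2.4156; -0.9026 -0.6623]
AᵀP(A−BK) = [13.8831 15.1948; 15.1948 16.6753]
P' = Q + AᵀP(A−BK) = [21.8831 19.1948; 19.1948 20.6753]
tr(P') = 42.5584

42.5584


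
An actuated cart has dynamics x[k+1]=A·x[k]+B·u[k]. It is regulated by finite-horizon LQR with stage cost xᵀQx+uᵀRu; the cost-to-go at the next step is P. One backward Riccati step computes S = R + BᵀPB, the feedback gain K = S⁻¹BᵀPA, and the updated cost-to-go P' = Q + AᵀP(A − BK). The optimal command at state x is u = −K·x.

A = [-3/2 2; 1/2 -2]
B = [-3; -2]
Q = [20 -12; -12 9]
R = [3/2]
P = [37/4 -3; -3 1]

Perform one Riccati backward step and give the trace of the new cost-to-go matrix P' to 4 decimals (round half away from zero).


BᵀP = [-21.7500 7.0000]
S = R + BᵀPB = [3/2] + [51.2500] = [52.7500]
BᵀPA = [36.1250 -57.5000]
K = S⁻¹·BᵀPA = [0.6848 -1.0900]
A−BK = [0.5545 -1.2701; 1.8697 -4.1801]
AᵀP(A−BK) = [0.8229 -1.3720; -1.3720 2.3223]
P' = Q + AᵀP(A−BK) = [20.8229 -13.3720; -13.3720 11.3223]
tr(P') = 32.1451

32.1451


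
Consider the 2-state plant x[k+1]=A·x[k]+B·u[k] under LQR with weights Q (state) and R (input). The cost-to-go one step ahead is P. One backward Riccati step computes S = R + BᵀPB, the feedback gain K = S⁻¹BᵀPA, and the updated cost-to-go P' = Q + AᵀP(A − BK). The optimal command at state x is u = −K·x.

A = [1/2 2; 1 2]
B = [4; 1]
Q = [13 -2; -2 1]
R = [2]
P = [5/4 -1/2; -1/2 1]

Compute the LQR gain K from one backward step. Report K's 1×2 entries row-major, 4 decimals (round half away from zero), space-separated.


0.0658 0.3684

BᵀP = [4.5000 -1.0000]
S = R + BᵀPB = [2] + [17.0000] = [19.0000]
BᵀPA = [1.2500 7.0000]
K = S⁻¹·BᵀPA = [0.0658 0.3684]
A−BK = [0.2368 0.5263; 0.9342 1.6316]
AᵀP(A−BK) = [0.7303 1.2895; 1.2895 2.4211]
P' = Q + AᵀP(A−BK) = [13.7303 -0.7105; -0.7105 3.4211]
tr(P') = 17.1513


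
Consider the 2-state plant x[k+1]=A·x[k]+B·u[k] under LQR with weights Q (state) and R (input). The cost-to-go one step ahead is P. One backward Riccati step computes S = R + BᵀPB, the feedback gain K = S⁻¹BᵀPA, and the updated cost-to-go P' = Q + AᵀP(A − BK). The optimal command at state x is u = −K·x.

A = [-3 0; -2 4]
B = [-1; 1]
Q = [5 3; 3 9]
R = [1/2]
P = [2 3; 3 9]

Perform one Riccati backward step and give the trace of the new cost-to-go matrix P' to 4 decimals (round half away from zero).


BᵀP = [1.0000 6.0000]
S = R + BᵀPB = [1/2] + [5.0000] = [5.5000]
BᵀPA = [-15.0000 24.0000]
K = S⁻¹·BᵀPA = [-2.7273 4.3636]
A−BK = [-5.7273 4.3636; 0.7273 -0.3636]
AᵀP(A−BK) = [49.0909 -42.5455; -42.5455 39.2727]
P' = Q + AᵀP(A−BK) = [54.0909 -39.5455; -39.5455 48.2727]
tr(P') = 102.3636

102.3636


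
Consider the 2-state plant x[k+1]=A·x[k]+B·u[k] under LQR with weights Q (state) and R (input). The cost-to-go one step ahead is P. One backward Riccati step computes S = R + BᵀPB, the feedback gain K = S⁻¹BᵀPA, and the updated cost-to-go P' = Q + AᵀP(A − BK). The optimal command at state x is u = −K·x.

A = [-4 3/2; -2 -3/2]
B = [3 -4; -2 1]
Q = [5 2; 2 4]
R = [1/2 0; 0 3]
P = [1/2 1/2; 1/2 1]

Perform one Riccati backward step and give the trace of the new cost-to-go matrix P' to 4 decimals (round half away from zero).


BᵀP = [0.5000 -0.5000; -1.5000 -1.0000]
S = R + BᵀPB = [1/2 0; 0 3] + [2.5000 -2.5000; -2.5000 5.0000] = [3.0000 -2.5000; -2.5000 8.0000]
BᵀPA = [-1.0000 1.5000; 8.0000 -0.7500]
K = S⁻¹·BᵀPA = [0.6761 0.5704; 1.2113 0.0845]
A−BK = [-1.1831 0.1268; -1.8592 -0.4437]
AᵀP(A−BK) = [10.9859 1.3944; 1.3944 0.3327]
P' = Q + AᵀP(A−BK) = [15.9859 3.3944; 3.3944 4.3327]
tr(P') = 20.3187

20.3187


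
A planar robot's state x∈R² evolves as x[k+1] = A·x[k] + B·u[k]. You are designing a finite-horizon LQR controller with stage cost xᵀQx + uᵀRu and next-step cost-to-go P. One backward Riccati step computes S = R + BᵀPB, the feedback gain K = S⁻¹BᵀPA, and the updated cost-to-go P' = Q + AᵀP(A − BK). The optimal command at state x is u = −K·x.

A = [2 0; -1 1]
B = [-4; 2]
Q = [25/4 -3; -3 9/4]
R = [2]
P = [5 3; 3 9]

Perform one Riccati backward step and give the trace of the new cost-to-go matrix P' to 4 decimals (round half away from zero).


BᵀP = [-14.0000 6.0000]
S = R + BᵀPB = [2] + [68.0000] = [70.0000]
BᵀPA = [-34.0000 6.0000]
K = S⁻¹·BᵀPA = [-0.4857 0.0857]
A−BK = [0.0571 0.3429; -0.0286 0.8286]
AᵀP(A−BK) = [0.4857 -0.0857; -0.0857 8.4857]
P' = Q + AᵀP(A−BK) = [6.7357 -3.0857; -3.0857 10.7357]
tr(P') = 17.4714

17.4714


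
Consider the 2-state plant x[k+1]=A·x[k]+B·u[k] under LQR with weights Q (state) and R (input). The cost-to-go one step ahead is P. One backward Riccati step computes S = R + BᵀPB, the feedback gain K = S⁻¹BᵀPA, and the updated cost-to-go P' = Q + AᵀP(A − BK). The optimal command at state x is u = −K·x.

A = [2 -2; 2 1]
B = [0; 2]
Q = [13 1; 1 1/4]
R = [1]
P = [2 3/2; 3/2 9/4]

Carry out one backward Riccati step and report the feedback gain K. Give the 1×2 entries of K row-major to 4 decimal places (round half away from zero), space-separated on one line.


BᵀP = [3.0000 4.5000]
S = R + BᵀPB = [1] + [9.0000] = [10.0000]
BᵀPA = [15.0000 -1.5000]
K = S⁻¹·BᵀPA = [1.5000 -0.1500]
A−BK = [2.0000 -2.0000; -1.0000 1.3000]
AᵀP(A−BK) = [6.5000 -4.2500; -4.2500 4.0250]
P' = Q + AᵀP(A−BK) = [19.5000 -3.2500; -3.2500 4.2750]
tr(P') = 23.7750

1.5000 -0.1500


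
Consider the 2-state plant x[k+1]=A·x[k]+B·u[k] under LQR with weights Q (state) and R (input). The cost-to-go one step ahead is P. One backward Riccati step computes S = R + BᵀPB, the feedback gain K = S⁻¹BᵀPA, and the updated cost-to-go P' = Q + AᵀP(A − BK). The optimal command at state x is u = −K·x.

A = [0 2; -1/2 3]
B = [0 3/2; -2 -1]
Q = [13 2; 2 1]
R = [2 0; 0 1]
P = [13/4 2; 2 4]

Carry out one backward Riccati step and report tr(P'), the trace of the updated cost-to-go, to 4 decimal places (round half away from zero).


BᵀP = [-4.0000 -8.0000; 2.8750 -1.0000]
S = R + BᵀPB = [2 0; 0 1] + [16.0000 2.0000; 2.0000 5.3125] = [18.0000 2.0000; 2.0000 6.3125]
BᵀPA = [4.0000 -32.0000; 0.5000 2.7500]
K = S⁻¹·BᵀPA = [0.2212 -1.8928; 0.0091 1.0353]
A−BK = [-0.0137 0.4470; -0.0485 0.2497]
AᵀP(A−BK) = [0.1106 -0.9464; -0.9464 9.5827]
P' = Q + AᵀP(A−BK) = [13.1106 1.0536; 1.0536 10.5827]
tr(P') = 23.6933

23.6933


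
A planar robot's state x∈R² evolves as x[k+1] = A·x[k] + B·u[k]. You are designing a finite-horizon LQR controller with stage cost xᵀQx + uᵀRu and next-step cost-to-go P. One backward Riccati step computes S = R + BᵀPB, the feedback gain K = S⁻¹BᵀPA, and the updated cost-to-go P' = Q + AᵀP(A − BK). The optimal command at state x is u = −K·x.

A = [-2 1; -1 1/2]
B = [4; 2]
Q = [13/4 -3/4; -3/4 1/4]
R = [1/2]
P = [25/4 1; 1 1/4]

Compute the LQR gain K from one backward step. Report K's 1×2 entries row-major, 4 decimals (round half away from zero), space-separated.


-0.4979 0.2489

BᵀP = [27.0000 4.5000]
S = R + BᵀPB = [1/2] + [117.0000] = [117.5000]
BᵀPA = [-58.5000 29.2500]
K = S⁻¹·BᵀPA = [-0.4979 0.2489]
A−BK = [-0.0085 0.0043; -0.0043 0.0021]
AᵀP(A−BK) = [0.1245 -0.0622; -0.0622 0.0311]
P' = Q + AᵀP(A−BK) = [3.3745 -0.8122; -0.8122 0.2811]
tr(P') = 3.6556


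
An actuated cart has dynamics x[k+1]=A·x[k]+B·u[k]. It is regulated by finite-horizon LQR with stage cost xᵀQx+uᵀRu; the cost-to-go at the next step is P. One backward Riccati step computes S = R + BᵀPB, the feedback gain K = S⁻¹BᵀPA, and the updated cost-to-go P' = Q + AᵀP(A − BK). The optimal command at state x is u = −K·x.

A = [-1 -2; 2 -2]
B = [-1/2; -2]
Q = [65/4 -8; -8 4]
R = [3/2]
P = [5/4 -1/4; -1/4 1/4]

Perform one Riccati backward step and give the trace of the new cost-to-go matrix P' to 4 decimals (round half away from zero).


BᵀP = [-0.1250 -0.3750]
S = R + BᵀPB = [3/2] + [0.8125] = [2.3125]
BᵀPA = [-0.6250 1.0000]
K = S⁻¹·BᵀPA = [-0.2703 0.4324]
A−BK = [-1.1351 -1.7838; 1.4595 -1.1351]
AᵀP(A−BK) = [3.0811 2.2703; 2.2703 3.5676]
P' = Q + AᵀP(A−BK) = [19.3311 -5.7297; -5.7297 7.5676]
tr(P') = 26.8986

26.8986


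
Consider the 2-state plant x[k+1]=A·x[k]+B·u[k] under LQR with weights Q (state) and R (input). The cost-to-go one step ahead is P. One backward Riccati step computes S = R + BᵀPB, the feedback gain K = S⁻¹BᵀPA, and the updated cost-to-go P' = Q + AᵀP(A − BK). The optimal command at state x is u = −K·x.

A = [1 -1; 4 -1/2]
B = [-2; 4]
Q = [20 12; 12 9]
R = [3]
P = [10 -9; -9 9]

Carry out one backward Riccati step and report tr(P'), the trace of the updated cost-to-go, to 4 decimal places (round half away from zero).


BᵀP = [-56.0000 54.0000]
S = R + BᵀPB = [3] + [328.0000] = [331.0000]
BᵀPA = [160.0000 29.0000]
K = S⁻¹·BᵀPA = [0.4834 0.0876]
A−BK = [1.9668 -0.8248; 2.0665 -0.8505]
AᵀP(A−BK) = [4.6586 -1.5181; -1.5181 0.7092]
P' = Q + AᵀP(A−BK) = [24.6586 10.4819; 10.4819 9.7092]
tr(P') = 34.3678

34.3678


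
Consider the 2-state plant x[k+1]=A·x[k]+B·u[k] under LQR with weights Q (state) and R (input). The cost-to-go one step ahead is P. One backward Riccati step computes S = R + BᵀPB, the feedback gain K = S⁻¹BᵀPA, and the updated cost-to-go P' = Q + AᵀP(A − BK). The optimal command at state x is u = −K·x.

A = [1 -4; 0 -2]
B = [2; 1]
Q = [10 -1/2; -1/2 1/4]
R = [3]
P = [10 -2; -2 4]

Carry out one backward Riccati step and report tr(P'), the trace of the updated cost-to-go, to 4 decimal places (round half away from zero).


BᵀP = [18.0000 0.0000]
S = R + BᵀPB = [3] + [36.0000] = [39.0000]
BᵀPA = [18.0000 -72.0000]
K = S⁻¹·BᵀPA = [0.4615 -1.8462]
A−BK = [0.0769 -0.3077; -0.4615 -0.1538]
AᵀP(A−BK) = [1.6923 -2.7692; -2.7692 11.0769]
P' = Q + AᵀP(A−BK) = [11.6923 -3.2692; -3.2692 11.3269]
tr(P') = 23.0192

23.0192


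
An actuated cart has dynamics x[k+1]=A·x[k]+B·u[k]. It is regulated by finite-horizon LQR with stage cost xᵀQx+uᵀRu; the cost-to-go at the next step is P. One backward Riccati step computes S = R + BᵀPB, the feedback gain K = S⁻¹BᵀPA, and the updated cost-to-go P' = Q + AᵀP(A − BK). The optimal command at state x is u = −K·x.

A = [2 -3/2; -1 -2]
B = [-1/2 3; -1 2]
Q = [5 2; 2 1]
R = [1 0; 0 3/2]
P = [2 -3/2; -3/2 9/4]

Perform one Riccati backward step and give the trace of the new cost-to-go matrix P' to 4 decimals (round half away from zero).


14.5877

BᵀP = [0.5000 -1.5000; 3.0000 0.0000]
S = R + BᵀPB = [1 0; 0 3/2] + [1.2500 -1.5000; -1.5000 9.0000] = [2.2500 -1.5000; -1.5000 10.5000]
BᵀPA = [2.5000 2.2500; 6.0000 -4.5000]
K = S⁻¹·BᵀPA = [1.6491 0.7895; 0.8070 -0.3158]
A−BK = [0.4035 -0.1579; -0.9649 -0.5789]
AᵀP(A−BK) = [7.2851 2.1711; 2.1711 1.3026]
P' = Q + AᵀP(A−BK) = [12.2851 4.1711; 4.1711 2.3026]
tr(P') = 14.5877


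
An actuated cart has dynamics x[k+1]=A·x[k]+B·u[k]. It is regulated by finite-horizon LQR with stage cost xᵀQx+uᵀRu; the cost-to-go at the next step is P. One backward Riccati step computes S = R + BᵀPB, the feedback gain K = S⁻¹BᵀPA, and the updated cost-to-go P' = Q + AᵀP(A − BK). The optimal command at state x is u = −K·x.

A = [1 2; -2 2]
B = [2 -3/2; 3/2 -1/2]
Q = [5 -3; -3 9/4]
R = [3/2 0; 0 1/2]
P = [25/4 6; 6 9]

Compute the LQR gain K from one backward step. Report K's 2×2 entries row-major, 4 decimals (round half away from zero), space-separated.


-0.9312 0.8796 -1.0567 -0.4714

BᵀP = [21.5000 25.5000; -12.3750 -13.5000]
S = R + BᵀPB = [3/2 0; 0 1/2] + [81.2500 -45.0000; -45.0000 25.3125] = [82.7500 -45.0000; -45.0000 25.8125]
BᵀPA = [-29.5000 94.0000; 14.6250 -51.7500]
K = S⁻¹·BᵀPA = [-0.9312 0.8796; -1.0567 -0.4714]
A−BK = [1.2772 -0.4663; -1.1316 0.4449]
AᵀP(A−BK) = [6.2357 -2.6575; -2.6575 1.9226]
P' = Q + AᵀP(A−BK) = [11.2357 -5.6575; -5.6575 4.1726]
tr(P') = 15.4082


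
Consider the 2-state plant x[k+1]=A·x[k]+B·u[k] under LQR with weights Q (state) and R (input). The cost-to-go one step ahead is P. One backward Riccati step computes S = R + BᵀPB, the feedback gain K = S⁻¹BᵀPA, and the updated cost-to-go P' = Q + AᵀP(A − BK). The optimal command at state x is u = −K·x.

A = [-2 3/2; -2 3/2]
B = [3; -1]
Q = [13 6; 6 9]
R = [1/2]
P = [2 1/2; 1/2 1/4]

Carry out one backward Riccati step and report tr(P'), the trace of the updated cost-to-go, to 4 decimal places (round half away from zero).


24.2321

BᵀP = [5.5000 1.2500]
S = R + BᵀPB = [1/2] + [15.2500] = [15.7500]
BᵀPA = [-13.5000 10.1250]
K = S⁻¹·BᵀPA = [-0.8571 0.6429]
A−BK = [0.5714 -0.4286; -2.8571 2.1429]
AᵀP(A−BK) = [1.4286 -1.0714; -1.0714 0.8036]
P' = Q + AᵀP(A−BK) = [14.4286 4.9286; 4.9286 9.8036]
tr(P') = 24.2321


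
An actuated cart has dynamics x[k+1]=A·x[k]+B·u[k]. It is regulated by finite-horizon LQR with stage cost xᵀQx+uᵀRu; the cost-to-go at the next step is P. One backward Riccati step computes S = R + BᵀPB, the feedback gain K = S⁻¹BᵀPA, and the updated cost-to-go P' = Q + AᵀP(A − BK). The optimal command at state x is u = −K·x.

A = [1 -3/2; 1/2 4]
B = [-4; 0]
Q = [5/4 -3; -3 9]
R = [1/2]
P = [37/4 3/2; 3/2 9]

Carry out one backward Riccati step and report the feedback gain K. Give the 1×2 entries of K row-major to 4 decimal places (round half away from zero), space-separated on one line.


BᵀP = [-37.0000 -6.0000]
S = R + BᵀPB = [1/2] + [148.0000] = [148.5000]
BᵀPA = [-40.0000 31.5000]
K = S⁻¹·BᵀPA = [-0.2694 0.2121]
A−BK = [-0.0774 -0.6515; 0.5000 4.0000]
AᵀP(A−BK) = [2.2256 17.4848; 17.4848 140.1307]
P' = Q + AᵀP(A−BK) = [3.4756 14.4848; 14.4848 149.1307]
tr(P') = 152.6063

-0.2694 0.2121


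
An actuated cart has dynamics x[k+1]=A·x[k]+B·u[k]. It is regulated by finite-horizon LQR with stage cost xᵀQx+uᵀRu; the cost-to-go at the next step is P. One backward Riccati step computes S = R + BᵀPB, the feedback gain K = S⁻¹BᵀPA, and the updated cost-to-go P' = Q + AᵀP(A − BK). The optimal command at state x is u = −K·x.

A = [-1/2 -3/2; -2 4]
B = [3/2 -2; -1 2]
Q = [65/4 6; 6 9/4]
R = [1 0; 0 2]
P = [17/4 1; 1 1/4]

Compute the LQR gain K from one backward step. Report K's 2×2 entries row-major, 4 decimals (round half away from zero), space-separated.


-0.4161 -0.2263 0.2348 0.1569

BᵀP = [5.3750 1.2500; -6.5000 -1.5000]
S = R + BᵀPB = [1 0; 0 2] + [6.8125 -8.2500; -8.2500 10.0000] = [7.8125 -8.2500; -8.2500 12.0000]
BᵀPA = [-5.1875 -3.0625; 6.2500 3.7500]
K = S⁻¹·BᵀPA = [-0.4161 -0.2263; 0.2348 0.1569]
A−BK = [0.5937 -0.8467; -2.8856 3.4599]
AᵀP(A−BK) = [0.4367 0.0328; 0.0328 0.2810]
P' = Q + AᵀP(A−BK) = [16.6867 6.0328; 6.0328 2.5310]
tr(P') = 19.2178


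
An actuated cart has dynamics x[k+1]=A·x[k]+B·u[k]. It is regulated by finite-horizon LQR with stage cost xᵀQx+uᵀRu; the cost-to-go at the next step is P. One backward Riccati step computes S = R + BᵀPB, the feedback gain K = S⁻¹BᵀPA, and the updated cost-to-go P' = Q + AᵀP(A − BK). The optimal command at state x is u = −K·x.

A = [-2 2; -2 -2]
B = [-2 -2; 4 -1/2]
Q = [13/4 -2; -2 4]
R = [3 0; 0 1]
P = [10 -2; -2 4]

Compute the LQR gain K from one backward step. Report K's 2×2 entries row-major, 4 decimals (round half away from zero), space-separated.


BᵀP = [-28.0000 20.0000; -19.0000 2.0000]
S = R + BᵀPB = [3 0; 0 1] + [136.0000 46.0000; 46.0000 37.0000] = [139.0000 46.0000; 46.0000 38.0000]
BᵀPA = [16.0000 -96.0000; 34.0000 -42.0000]
K = S⁻¹·BᵀPA = [-0.3020 -0.5420; 1.2603 -0.4491]
A−BK = [-0.0834 0.0177; -0.1620 -0.0565]
AᵀP(A−BK) = [1.9823 -0.0569; -0.0569 1.1030]
P' = Q + AᵀP(A−BK) = [5.2323 -2.0569; -2.0569 5.1030]
tr(P') = 10.3353

-0.3020 -0.5420 1.2603 -0.4491


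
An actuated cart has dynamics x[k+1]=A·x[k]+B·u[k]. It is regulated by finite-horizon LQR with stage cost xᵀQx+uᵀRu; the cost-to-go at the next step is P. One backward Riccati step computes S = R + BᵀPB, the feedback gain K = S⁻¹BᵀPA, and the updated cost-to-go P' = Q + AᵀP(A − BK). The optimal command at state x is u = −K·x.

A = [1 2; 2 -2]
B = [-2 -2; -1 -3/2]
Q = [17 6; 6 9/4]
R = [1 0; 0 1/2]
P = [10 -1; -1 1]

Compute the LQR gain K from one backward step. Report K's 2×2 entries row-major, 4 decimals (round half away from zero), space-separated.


0.2179 -1.2918 -0.6926 0.2490

BᵀP = [-19.0000 1.0000; -18.5000 0.5000]
S = R + BᵀPB = [1 0; 0 1/2] + [37.0000 36.5000; 36.5000 36.2500] = [38.0000 36.5000; 36.5000 36.7500]
BᵀPA = [-17.0000 -40.0000; -17.5000 -38.0000]
K = S⁻¹·BᵀPA = [0.2179 -1.2918; -0.6926 0.2490]
A−BK = [0.0506 -0.0856; 1.1790 -2.9183]
AᵀP(A−BK) = [1.5837 -3.6031; -3.6031 9.7899]
P' = Q + AᵀP(A−BK) = [18.5837 2.3969; 2.3969 12.0399]
tr(P') = 30.6235


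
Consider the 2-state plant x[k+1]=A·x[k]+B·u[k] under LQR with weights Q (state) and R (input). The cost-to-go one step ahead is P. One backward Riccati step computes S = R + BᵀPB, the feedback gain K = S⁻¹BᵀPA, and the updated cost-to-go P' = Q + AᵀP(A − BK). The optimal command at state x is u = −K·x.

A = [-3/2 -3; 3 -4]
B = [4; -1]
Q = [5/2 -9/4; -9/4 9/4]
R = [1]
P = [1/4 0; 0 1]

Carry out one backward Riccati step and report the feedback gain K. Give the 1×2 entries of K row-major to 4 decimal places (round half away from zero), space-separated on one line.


-0.7500 0.1667

BᵀP = [1.0000 -1.0000]
S = R + BᵀPB = [1] + [5.0000] = [6.0000]
BᵀPA = [-4.5000 1.0000]
K = S⁻¹·BᵀPA = [-0.7500 0.1667]
A−BK = [1.5000 -3.6667; 2.2500 -3.8333]
AᵀP(A−BK) = [6.1875 -10.1250; -10.1250 18.0833]
P' = Q + AᵀP(A−BK) = [8.6875 -12.3750; -12.3750 20.3333]
tr(P') = 29.0208


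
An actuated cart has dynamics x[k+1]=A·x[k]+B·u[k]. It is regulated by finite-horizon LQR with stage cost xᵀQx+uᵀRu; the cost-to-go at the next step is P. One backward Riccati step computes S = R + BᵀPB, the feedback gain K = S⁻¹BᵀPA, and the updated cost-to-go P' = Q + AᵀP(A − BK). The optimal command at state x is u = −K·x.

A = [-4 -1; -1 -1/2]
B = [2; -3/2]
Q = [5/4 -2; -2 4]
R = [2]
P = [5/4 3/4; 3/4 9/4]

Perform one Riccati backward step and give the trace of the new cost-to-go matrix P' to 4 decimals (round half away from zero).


34.2996

BᵀP = [1.3750 -1.8750]
S = R + BᵀPB = [2] + [5.5625] = [7.5625]
BᵀPA = [-3.6250 -0.4375]
K = S⁻¹·BᵀPA = [-0.4793 -0.0579]
A−BK = [-3.0413 -0.8843; -1.7190 -0.5868]
AᵀP(A−BK) = [26.5124 8.1653; 8.1653 2.5372]
P' = Q + AᵀP(A−BK) = [27.7624 6.1653; 6.1653 6.5372]
tr(P') = 34.2996


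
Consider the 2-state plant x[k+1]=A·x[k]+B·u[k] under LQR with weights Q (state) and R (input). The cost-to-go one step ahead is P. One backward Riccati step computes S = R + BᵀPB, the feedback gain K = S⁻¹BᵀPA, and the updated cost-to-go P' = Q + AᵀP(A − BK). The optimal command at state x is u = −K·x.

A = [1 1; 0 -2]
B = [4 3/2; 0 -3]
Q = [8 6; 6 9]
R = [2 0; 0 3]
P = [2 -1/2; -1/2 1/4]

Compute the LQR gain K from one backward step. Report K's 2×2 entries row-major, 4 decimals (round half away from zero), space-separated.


BᵀP = [8.0000 -2.0000; 4.5000 -1.5000]
S = R + BᵀPB = [2 0; 0 3] + [32.0000 18.0000; 18.0000 11.2500] = [34.0000 18.0000; 18.0000 14.2500]
BᵀPA = [8.0000 12.0000; 4.5000 7.5000]
K = S⁻¹·BᵀPA = [0.2056 0.2243; 0.0561 0.2430]
A−BK = [0.0935 -0.2617; 0.1682 -1.2710]
AᵀP(A−BK) = [0.1028 0.1121; 0.1121 0.4860]
P' = Q + AᵀP(A−BK) = [8.1028 6.1121; 6.1121 9.4860]
tr(P') = 17.5888

0.2056 0.2243 0.0561 0.2430


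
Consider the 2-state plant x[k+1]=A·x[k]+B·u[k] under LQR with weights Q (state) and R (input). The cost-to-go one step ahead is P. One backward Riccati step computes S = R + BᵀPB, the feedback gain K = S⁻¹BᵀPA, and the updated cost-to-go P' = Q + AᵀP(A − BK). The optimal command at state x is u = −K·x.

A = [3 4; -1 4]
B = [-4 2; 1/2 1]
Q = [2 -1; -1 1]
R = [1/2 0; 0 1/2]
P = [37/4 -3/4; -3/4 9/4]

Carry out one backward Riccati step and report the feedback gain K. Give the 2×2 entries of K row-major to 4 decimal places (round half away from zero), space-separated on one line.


-0.9400 0.5638 -0.3779 3.0971

BᵀP = [-37.3750 4.1250; 17.7500 0.7500]
S = R + BᵀPB = [1/2 0; 0 1/2] + [151.5625 -70.6250; -70.6250 36.2500] = [152.0625 -70.6250; -70.6250 36.7500]
BᵀPA = [-116.2500 -133.0000; 52.5000 74.0000]
K = S⁻¹·BᵀPA = [-0.9400 0.5638; -0.3779 3.0971]
A−BK = [-0.0042 0.0610; -0.1521 0.6210]
AᵀP(A−BK) = [0.5645 -1.0562; -1.0562 5.8002]
P' = Q + AᵀP(A−BK) = [2.5645 -2.0562; -2.0562 6.8002]
tr(P') = 9.3647


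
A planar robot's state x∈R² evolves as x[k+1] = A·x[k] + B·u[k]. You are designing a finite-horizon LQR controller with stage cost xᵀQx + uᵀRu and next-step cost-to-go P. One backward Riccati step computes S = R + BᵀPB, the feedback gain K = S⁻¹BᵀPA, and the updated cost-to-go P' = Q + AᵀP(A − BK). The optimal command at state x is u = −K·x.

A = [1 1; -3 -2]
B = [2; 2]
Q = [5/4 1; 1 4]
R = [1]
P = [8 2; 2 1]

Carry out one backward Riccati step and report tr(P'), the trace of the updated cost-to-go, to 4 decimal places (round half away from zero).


BᵀP = [20.0000 6.0000]
S = R + BᵀPB = [1] + [52.0000] = [53.0000]
BᵀPA = [2.0000 8.0000]
K = S⁻¹·BᵀPA = [0.0377 0.1509]
A−BK = [0.9245 0.6981; -3.0755 -2.3019]
AᵀP(A−BK) = [4.9245 3.6981; 3.6981 2.7925]
P' = Q + AᵀP(A−BK) = [6.1745 4.6981; 4.6981 6.7925]
tr(P') = 12.9670

12.9670


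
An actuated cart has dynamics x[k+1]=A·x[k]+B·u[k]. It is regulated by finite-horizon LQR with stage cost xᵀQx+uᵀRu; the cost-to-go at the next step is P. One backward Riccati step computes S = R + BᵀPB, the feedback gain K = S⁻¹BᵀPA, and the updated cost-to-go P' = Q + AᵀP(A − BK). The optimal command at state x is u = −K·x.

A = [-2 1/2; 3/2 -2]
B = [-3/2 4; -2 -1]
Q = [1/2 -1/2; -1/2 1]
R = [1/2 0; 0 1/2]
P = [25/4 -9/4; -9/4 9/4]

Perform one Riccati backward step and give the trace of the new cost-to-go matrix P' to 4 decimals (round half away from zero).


BᵀP = [-4.8750 -1.1250; 27.2500 -11.2500]
S = R + BᵀPB = [1/2 0; 0 1/2] + [9.5625 -18.3750; -18.3750 120.2500] = [10.0625 -18.3750; -18.3750 120.7500]
BᵀPA = [8.0625 -0.1875; -71.3750 36.1250]
K = S⁻¹·BᵀPA = [-0.3852 0.7307; -0.6497 0.4104]
A−BK = [0.0211 -0.0454; 0.0799 -0.1281]
AᵀP(A−BK) = [0.2948 -0.2888; -0.2888 0.3748]
P' = Q + AᵀP(A−BK) = [0.7948 -0.7888; -0.7888 1.3748]
tr(P') = 2.1697

2.1697


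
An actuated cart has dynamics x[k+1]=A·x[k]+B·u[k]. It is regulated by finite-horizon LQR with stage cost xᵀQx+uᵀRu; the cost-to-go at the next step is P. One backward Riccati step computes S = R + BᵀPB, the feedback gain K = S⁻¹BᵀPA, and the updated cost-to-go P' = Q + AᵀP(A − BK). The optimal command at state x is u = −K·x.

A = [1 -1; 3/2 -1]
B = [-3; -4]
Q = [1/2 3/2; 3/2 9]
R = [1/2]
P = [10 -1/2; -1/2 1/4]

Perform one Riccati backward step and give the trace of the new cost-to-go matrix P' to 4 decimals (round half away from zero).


9.6451

BᵀP = [-28.0000 0.5000]
S = R + BᵀPB = [1/2] + [82.0000] = [82.5000]
BᵀPA = [-27.2500 27.5000]
K = S⁻¹·BᵀPA = [-0.3303 0.3333]
A−BK = [0.0091 0.0000; 0.1788 0.3333]
AᵀP(A−BK) = [0.0617 -0.0417; -0.0417 0.0833]
P' = Q + AᵀP(A−BK) = [0.5617 1.4583; 1.4583 9.0833]
tr(P') = 9.6451


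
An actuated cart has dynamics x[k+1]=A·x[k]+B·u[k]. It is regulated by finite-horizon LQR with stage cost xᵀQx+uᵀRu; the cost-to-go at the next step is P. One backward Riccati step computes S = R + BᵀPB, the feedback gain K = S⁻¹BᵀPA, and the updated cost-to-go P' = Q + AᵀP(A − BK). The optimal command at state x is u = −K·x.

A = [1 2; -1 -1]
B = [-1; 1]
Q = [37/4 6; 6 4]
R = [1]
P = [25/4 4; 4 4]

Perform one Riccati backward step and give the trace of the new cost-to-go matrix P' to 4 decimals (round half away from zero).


BᵀP = [-2.2500 0.0000]
S = R + BᵀPB = [1] + [2.2500] = [3.2500]
BᵀPA = [-2.2500 -4.5000]
K = S⁻¹·BᵀPA = [-0.6923 -1.3846]
A−BK = [0.3077 0.6154; -0.3077 0.3846]
AᵀP(A−BK) = [0.6923 1.3846; 1.3846 6.7692]
P' = Q + AᵀP(A−BK) = [9.9423 7.3846; 7.3846 10.7692]
tr(P') = 20.7115

20.7115


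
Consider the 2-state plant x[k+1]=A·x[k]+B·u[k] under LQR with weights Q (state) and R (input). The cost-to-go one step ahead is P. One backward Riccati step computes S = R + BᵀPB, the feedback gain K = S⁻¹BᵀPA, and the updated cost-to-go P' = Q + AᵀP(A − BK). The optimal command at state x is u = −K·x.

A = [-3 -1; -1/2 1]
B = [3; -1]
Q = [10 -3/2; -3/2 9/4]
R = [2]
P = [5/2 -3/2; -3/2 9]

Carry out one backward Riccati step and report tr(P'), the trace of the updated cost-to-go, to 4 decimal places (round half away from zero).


BᵀP = [9.0000 -13.5000]
S = R + BᵀPB = [2] + [40.5000] = [42.5000]
BᵀPA = [-20.2500 -22.5000]
K = S⁻¹·BᵀPA = [-0.4765 -0.5294]
A−BK = [-1.5706 0.5882; -0.9765 0.4706]
AᵀP(A−BK) = [10.6015 -3.9706; -3.9706 2.5882]
P' = Q + AᵀP(A−BK) = [20.6015 -5.4706; -5.4706 4.8382]
tr(P') = 25.4397

25.4397


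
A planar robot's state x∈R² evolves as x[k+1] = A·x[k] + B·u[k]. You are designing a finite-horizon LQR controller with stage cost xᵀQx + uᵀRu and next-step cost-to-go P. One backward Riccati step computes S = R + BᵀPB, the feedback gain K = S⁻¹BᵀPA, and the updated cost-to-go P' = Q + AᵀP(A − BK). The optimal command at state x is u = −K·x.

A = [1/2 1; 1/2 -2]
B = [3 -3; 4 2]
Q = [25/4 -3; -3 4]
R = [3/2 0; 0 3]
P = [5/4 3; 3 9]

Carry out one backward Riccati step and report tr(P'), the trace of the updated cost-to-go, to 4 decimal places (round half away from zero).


BᵀP = [15.7500 45.0000; 2.2500 9.0000]
S = R + BᵀPB = [3/2 0; 0 3] + [227.2500 42.7500; 42.7500 11.2500] = [228.7500 42.7500; 42.7500 14.2500]
BᵀPA = [30.3750 -74.2500; 5.6250 -15.7500]
K = S⁻¹·BᵀPA = [0.1343 -0.2687; -0.0082 -0.2993]
A−BK = [0.0723 0.9081; -0.0208 -0.3268]
AᵀP(A−BK) = [0.0287 -0.0310; -0.0310 0.5884]
P' = Q + AᵀP(A−BK) = [6.2787 -3.0310; -3.0310 4.5884]
tr(P') = 10.8670

10.8670


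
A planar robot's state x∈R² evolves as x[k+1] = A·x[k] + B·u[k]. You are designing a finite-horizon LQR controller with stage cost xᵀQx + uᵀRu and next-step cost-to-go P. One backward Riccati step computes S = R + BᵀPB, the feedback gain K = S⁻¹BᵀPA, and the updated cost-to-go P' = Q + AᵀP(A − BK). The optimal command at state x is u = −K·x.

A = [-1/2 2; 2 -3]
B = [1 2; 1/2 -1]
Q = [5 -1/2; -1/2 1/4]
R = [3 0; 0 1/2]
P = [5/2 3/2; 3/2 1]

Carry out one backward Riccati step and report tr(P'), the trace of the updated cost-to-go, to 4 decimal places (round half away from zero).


6.6644

BᵀP = [3.2500 2.0000; 3.5000 2.0000]
S = R + BᵀPB = [3 0; 0 1/2] + [4.2500 4.5000; 4.5000 5.0000] = [7.2500 4.5000; 4.5000 5.5000]
BᵀPA = [2.3750 0.5000; 2.2500 1.0000]
K = S⁻¹·BᵀPA = [0.1497 -0.0892; 0.2866 0.2548]
A−BK = [-1.2229 1.5796; 2.2118 -2.7006]
AᵀP(A−BK) = [0.6246 -0.6115; -0.6115 0.7898]
P' = Q + AᵀP(A−BK) = [5.6246 -1.1115; -1.1115 1.0398]
tr(P') = 6.6644


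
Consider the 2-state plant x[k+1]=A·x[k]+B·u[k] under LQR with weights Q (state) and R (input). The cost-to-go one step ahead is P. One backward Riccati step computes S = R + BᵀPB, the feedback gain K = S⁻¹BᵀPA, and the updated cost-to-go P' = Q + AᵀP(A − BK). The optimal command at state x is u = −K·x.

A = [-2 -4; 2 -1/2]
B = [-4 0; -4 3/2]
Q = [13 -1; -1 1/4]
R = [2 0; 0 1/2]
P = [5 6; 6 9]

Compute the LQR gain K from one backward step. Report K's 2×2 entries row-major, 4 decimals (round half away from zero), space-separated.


0.2546 0.7446 1.5379 1.1691

BᵀP = [-44.0000 -60.0000; 9.0000 13.5000]
S = R + BᵀPB = [2 0; 0 1/2] + [416.0000 -90.0000; -90.0000 20.2500] = [418.0000 -90.0000; -90.0000 20.7500]
BᵀPA = [-32.0000 206.0000; 9.0000 -42.7500]
K = S⁻¹·BᵀPA = [0.2546 0.7446; 1.5379 1.1691]
A−BK = [-0.9817 -1.0218; 0.7114 0.7245]
AᵀP(A−BK) = [2.3051 2.3034; 2.3034 2.8531]
P' = Q + AᵀP(A−BK) = [15.3051 1.3034; 1.3034 3.1031]
tr(P') = 18.4082


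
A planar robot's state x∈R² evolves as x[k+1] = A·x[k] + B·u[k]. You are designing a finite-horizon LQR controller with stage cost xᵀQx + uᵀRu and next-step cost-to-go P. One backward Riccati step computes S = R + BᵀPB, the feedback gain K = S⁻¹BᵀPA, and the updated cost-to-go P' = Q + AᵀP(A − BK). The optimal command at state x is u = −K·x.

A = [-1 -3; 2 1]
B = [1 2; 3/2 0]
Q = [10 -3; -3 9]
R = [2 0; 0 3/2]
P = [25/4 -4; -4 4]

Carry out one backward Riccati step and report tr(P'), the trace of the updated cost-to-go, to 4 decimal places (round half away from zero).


28.3699

BᵀP = [0.2500 2.0000; 12.5000 -8.0000]
S = R + BᵀPB = [2 0; 0 3/2] + [3.2500 0.5000; 0.5000 25.0000] = [5.2500 0.5000; 0.5000 26.5000]
BᵀPA = [3.7500 1.2500; -28.5000 -45.5000]
K = S⁻¹·BᵀPA = [0.8182 0.4023; -1.0909 -1.7246]
A−BK = [0.3636 0.0468; 0.7727 0.3965]
AᵀP(A−BK) = [4.0909 4.0909; 4.0909 5.2790]
P' = Q + AᵀP(A−BK) = [14.0909 1.0909; 1.0909 14.2790]
tr(P') = 28.3699


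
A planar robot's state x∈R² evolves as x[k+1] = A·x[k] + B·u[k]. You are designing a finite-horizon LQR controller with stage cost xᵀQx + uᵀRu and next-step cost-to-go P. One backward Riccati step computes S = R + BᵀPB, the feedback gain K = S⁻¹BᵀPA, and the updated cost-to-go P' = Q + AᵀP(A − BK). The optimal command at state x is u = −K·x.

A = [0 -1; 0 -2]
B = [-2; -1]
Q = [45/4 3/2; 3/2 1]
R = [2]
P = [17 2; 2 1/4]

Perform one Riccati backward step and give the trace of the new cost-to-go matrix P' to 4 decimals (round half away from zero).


12.9433

BᵀP = [-36.0000 -4.2500]
S = R + BᵀPB = [2] + [76.2500] = [78.2500]
BᵀPA = [0.0000 44.5000]
K = S⁻¹·BᵀPA = [0.0000 0.5687]
A−BK = [0.0000 0.1374; 0.0000 -1.4313]
AᵀP(A−BK) = [0.0000 0.0000; 0.0000 0.6933]
P' = Q + AᵀP(A−BK) = [11.2500 1.5000; 1.5000 1.6933]
tr(P') = 12.9433


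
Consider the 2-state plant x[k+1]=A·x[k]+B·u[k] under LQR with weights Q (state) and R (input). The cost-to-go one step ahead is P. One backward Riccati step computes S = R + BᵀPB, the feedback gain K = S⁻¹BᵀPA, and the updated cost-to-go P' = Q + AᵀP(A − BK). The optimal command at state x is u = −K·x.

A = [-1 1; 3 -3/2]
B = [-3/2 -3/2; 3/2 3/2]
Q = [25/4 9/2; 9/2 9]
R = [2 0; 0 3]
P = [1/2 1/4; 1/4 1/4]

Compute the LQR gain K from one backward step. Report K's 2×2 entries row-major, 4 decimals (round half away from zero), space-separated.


0.1277 -0.1277 0.0851 -0.0851

BᵀP = [-0.3750 0.0000; -0.3750 0.0000]
S = R + BᵀPB = [2 0; 0 3] + [0.5625 0.5625; 0.5625 0.5625] = [2.5625 0.5625; 0.5625 3.5625]
BᵀPA = [0.3750 -0.3750; 0.3750 -0.3750]
K = S⁻¹·BᵀPA = [0.1277 -0.1277; 0.0851 -0.0851]
A−BK = [-0.6809 0.6809; 2.6809 -1.1809]
AᵀP(A−BK) = [1.1702 -0.4202; -0.4202 0.2327]
P' = Q + AᵀP(A−BK) = [7.4202 4.0798; 4.0798 9.2327]
tr(P') = 16.6529


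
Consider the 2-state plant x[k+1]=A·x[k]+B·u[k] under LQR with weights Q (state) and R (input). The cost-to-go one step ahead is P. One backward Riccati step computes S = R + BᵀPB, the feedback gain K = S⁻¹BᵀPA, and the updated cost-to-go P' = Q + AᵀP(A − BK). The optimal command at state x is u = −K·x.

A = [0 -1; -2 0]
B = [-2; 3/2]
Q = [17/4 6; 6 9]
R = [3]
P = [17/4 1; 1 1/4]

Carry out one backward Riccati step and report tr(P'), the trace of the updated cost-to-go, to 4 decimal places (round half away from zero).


14.4099

BᵀP = [-7.0000 -1.6250]
S = R + BᵀPB = [3] + [11.5625] = [14.5625]
BᵀPA = [3.2500 7.0000]
K = S⁻¹·BᵀPA = [0.2232 0.4807]
A−BK = [0.4464 -0.0386; -2.3348 -0.7210]
AᵀP(A−BK) = [0.2747 0.4378; 0.4378 0.8852]
P' = Q + AᵀP(A−BK) = [4.5247 6.4378; 6.4378 9.8852]
tr(P') = 14.4099


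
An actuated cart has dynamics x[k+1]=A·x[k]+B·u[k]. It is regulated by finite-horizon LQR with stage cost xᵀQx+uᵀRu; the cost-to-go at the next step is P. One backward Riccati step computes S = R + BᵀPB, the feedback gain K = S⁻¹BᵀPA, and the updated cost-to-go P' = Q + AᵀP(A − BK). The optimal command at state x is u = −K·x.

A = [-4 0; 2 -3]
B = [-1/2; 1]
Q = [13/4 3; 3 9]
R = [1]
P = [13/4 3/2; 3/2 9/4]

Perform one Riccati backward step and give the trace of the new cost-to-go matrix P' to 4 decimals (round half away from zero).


BᵀP = [-0.1250 1.5000]
S = R + BᵀPB = [1] + [1.5625] = [2.5625]
BᵀPA = [3.5000 -4.5000]
K = S⁻¹·BᵀPA = [1.3659 -1.7561]
A−BK = [-3.3171 -0.8780; 0.6341 -1.2439]
AᵀP(A−BK) = [32.2195 10.6463; 10.6463 12.3476]
P' = Q + AᵀP(A−BK) = [35.4695 13.6463; 13.6463 21.3476]
tr(P') = 56.8171

56.8171


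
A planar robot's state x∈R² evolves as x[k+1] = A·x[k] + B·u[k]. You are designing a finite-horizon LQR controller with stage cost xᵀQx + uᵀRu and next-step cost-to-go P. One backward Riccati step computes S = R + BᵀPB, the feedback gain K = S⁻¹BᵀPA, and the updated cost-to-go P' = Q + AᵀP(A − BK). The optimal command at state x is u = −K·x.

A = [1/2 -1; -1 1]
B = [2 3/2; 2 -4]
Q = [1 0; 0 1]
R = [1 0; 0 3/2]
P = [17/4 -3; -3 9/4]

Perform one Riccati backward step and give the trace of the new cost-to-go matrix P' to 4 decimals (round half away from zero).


BᵀP = [2.5000 -1.5000; 18.3750 -13.5000]
S = R + BᵀPB = [1 0; 0 3/2] + [2.0000 9.7500; 9.7500 81.5625] = [3.0000 9.7500; 9.7500 83.0625]
BᵀPA = [2.7500 -4.0000; 22.6875 -31.8750]
K = S⁻¹·BᵀPA = [0.0468 -0.1393; 0.2676 -0.3674]
A−BK = [0.0049 -0.1703; -0.0231 -0.1910]
AᵀP(A−BK) = [0.1116 -0.1566; -0.1566 0.2321]
P' = Q + AᵀP(A−BK) = [1.1116 -0.1566; -0.1566 1.2321]
tr(P') = 2.3437

2.3437


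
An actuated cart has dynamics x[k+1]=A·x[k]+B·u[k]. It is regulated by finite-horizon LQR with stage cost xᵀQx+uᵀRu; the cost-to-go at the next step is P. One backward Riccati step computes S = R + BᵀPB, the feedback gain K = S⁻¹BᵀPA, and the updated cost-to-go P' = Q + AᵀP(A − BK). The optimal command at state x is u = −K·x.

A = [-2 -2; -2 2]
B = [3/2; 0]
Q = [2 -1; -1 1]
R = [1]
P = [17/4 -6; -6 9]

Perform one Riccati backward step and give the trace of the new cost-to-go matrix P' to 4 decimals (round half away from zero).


BᵀP = [6.3750 -9.0000]
S = R + BᵀPB = [1] + [9.5625] = [10.5625]
BᵀPA = [5.2500 -30.7500]
K = S⁻¹·BᵀPA = [0.4970 -2.9112]
A−BK = [-2.7456 2.3669; -2.0000 2.0000]
AᵀP(A−BK) = [2.3905 -3.7160; -3.7160 11.4793]
P' = Q + AᵀP(A−BK) = [4.3905 -4.7160; -4.7160 12.4793]
tr(P') = 16.8698

16.8698


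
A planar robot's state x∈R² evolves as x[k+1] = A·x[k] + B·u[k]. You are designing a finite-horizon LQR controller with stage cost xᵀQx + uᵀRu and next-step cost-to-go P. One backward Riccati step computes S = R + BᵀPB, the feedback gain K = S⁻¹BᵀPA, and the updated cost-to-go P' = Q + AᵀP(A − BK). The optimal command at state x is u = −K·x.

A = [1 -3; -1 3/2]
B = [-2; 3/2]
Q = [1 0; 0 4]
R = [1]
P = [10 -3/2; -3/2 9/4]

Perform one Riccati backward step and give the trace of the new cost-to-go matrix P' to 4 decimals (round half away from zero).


8.1680

BᵀP = [-22.2500 6.3750]
S = R + BᵀPB = [1] + [54.0625] = [55.0625]
BᵀPA = [-28.6250 76.3125]
K = S⁻¹·BᵀPA = [-0.5199 1.3859]
A−BK = [-0.0397 -0.2281; -0.2202 -0.5789]
AᵀP(A−BK) = [0.3689 -0.4529; -0.4529 2.7991]
P' = Q + AᵀP(A−BK) = [1.3689 -0.4529; -0.4529 6.7991]
tr(P') = 8.1680


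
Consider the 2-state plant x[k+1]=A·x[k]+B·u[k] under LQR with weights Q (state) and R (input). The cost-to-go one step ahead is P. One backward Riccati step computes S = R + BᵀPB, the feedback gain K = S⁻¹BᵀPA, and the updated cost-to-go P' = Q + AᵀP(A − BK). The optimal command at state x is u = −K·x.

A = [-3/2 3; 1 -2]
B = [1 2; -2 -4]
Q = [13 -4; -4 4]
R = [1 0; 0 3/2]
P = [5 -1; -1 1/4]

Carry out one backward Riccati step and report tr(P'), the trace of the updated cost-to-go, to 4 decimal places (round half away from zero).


BᵀP = [7.0000 -1.5000; 14.0000 -3.0000]
S = R + BᵀPB = [1 0; 0 3/2] + [10.0000 20.0000; 20.0000 40.0000] = [11.0000 20.0000; 20.0000 41.5000]
BᵀPA = [-12.0000 24.0000; -24.0000 48.0000]
K = S⁻¹·BᵀPA = [-0.3186 0.6372; -0.4248 0.8496]
A−BK = [-0.3319 0.6637; -1.3363 2.6726]
AᵀP(A−BK) = [0.4823 -0.9646; -0.9646 1.9292]
P' = Q + AᵀP(A−BK) = [13.4823 -4.9646; -4.9646 5.9292]
tr(P') = 19.4115

19.4115
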